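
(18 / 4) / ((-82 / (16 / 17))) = -36/697 = -0.05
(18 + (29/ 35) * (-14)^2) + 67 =1237/5 = 247.40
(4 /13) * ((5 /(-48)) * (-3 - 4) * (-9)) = -105/52 = -2.02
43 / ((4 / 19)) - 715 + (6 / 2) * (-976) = -13755/4 = -3438.75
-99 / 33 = -3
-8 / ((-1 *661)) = 8/661 = 0.01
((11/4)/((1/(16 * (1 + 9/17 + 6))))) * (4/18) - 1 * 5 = 10499/153 = 68.62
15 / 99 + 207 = 6836/33 = 207.15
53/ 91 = 0.58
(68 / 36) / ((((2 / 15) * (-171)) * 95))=-17/19494 = 0.00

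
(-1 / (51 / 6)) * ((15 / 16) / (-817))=15/111112 = 0.00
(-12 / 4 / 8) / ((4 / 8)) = -3/4 = -0.75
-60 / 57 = -20/19 = -1.05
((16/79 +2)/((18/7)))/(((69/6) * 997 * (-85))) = -406/461944995 = 0.00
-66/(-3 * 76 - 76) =33/152 = 0.22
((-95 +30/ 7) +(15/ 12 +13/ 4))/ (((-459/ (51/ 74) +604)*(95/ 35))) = 1207/2356 = 0.51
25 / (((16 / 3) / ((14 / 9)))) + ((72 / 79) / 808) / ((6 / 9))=1396649/191496 = 7.29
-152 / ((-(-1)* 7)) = -152/7 = -21.71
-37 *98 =-3626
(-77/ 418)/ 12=-7/456 = -0.02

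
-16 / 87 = -0.18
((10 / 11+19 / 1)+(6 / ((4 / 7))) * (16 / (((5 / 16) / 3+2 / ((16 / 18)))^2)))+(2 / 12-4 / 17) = 718545493/14326818 = 50.15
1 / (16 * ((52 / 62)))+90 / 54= 2173/1248 = 1.74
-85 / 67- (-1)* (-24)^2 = 38507/67 = 574.73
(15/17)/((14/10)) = 75/119 = 0.63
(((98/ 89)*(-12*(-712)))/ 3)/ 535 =3136/535 = 5.86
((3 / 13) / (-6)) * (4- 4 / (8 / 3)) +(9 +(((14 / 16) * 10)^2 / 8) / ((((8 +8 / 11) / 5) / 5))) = 5801711/159744 = 36.32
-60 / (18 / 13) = -43.33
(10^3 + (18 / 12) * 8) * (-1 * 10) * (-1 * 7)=70840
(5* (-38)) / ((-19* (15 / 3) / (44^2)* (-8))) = -484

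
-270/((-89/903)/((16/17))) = 3900960/1513 = 2578.29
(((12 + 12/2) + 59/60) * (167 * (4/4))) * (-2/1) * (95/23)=-3614047/138 = -26188.75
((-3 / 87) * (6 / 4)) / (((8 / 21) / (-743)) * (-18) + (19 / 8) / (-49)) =436884/331441 = 1.32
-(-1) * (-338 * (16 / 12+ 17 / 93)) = -15886/31 = -512.45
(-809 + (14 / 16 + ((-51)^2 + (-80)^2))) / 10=65543/80 = 819.29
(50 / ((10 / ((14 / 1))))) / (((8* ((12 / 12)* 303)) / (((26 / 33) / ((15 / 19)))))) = 1729/59994 = 0.03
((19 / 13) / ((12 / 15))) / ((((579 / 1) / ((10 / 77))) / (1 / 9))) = 475/10432422 = 0.00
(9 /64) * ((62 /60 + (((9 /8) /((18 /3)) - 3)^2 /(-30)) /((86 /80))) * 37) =3610941/880640 = 4.10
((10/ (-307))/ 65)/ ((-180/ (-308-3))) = -311/359190 = 0.00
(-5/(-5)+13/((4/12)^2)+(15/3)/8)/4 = 949/32 = 29.66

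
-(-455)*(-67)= -30485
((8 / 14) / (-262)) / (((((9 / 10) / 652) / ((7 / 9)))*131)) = -13040/1390041 = -0.01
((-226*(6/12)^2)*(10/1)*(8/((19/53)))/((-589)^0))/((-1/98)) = 23476880/19 = 1235625.26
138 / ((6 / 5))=115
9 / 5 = 1.80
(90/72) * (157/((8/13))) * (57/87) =193895/928 = 208.94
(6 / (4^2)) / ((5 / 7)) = 0.52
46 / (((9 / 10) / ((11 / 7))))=5060/63 = 80.32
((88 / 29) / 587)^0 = 1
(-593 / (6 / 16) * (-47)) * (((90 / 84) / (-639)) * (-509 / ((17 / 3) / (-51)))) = -283726780/497 = -570878.83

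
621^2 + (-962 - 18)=384661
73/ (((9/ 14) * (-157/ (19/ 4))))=-9709/2826 = -3.44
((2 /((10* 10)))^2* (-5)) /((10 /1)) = -1/5000 = 0.00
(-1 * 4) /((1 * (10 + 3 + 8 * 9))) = -4/85 = -0.05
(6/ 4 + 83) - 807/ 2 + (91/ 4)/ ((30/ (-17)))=-331.89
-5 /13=-0.38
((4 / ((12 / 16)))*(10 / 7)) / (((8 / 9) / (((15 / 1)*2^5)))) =4114.29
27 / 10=2.70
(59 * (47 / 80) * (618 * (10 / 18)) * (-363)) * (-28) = 241919293/2 = 120959646.50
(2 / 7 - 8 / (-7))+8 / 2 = 38/7 = 5.43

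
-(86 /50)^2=-1849/625 = -2.96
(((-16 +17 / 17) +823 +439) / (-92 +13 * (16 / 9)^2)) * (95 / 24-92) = 71142597/32992 = 2156.36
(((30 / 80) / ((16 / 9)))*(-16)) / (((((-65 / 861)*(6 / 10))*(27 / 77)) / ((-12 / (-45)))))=22099/390 = 56.66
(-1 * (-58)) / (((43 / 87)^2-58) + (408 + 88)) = 439002/3317071 = 0.13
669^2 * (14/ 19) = 6265854/19 = 329781.79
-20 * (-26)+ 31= 551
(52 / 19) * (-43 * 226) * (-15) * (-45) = -341101800/19 = -17952726.32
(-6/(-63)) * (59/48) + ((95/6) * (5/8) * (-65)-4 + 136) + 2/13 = -6695597/13104 = -510.96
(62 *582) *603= 21758652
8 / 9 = 0.89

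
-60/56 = -15/14 = -1.07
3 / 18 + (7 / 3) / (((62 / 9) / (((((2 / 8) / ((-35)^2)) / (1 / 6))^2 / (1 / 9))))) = 26583229/159495000 = 0.17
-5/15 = -1/3 = -0.33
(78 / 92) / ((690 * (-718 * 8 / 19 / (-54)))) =6669/30385760 = 0.00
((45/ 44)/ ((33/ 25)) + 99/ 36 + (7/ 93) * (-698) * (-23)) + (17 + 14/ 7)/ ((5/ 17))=143643463/112530 = 1276.49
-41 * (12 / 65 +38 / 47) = -124394/3055 = -40.72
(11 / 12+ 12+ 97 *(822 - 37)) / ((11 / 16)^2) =58489280/363 = 161127.49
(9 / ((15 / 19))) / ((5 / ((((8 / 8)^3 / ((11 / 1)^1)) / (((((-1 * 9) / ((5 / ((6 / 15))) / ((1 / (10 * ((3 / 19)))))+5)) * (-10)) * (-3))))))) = -47/2475 = -0.02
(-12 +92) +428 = 508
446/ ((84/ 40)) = 4460/21 = 212.38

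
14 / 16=7/8 = 0.88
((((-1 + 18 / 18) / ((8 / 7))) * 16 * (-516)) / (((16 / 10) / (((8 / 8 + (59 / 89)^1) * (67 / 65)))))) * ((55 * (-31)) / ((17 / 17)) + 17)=0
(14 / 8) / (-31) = -7/124 = -0.06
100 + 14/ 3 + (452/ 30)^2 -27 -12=65851/225 = 292.67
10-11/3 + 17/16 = 355/48 = 7.40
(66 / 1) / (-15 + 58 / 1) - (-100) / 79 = 9514/3397 = 2.80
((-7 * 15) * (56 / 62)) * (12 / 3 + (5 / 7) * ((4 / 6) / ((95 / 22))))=-229600/589 = -389.81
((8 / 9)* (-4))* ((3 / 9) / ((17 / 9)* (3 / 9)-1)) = 16/5 = 3.20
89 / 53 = 1.68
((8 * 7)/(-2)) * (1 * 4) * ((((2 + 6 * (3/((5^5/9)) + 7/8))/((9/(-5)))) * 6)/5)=5111288/9375 = 545.20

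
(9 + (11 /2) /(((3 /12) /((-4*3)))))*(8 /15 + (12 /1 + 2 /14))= -22627/7 = -3232.43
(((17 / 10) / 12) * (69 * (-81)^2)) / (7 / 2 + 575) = 2565351/23140 = 110.86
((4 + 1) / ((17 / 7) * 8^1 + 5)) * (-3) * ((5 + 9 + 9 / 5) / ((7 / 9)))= -237/19 = -12.47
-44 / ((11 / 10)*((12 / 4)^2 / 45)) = -200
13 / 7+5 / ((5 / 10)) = 83/7 = 11.86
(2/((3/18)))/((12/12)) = 12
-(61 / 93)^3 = -226981/804357 = -0.28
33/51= 11/17 = 0.65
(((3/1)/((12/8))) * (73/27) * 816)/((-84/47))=-466616/189 = -2468.87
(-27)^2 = 729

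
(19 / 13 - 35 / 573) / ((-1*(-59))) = 0.02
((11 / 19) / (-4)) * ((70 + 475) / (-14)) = 5995/1064 = 5.63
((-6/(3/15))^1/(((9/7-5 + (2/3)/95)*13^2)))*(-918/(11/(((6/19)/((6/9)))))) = -6506325/3437291 = -1.89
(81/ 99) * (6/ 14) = 0.35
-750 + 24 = -726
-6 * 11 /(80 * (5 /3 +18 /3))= -99/920 = -0.11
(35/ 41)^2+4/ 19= 29999/31939 = 0.94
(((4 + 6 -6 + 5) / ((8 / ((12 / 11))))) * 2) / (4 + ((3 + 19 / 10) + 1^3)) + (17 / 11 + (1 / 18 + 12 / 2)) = 17095/2178 = 7.85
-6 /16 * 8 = -3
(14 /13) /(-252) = -1/234 = 0.00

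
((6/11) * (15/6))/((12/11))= 5/4 = 1.25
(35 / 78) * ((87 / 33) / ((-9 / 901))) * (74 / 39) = -33837055/150579 = -224.71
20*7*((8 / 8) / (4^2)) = 8.75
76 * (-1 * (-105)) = 7980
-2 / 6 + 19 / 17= 40/51 = 0.78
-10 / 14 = -5/7 = -0.71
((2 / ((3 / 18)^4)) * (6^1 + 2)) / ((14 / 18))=186624/7 = 26660.57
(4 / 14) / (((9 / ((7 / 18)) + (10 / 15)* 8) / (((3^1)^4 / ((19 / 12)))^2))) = 2834352/107939 = 26.26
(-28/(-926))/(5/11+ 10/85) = 0.05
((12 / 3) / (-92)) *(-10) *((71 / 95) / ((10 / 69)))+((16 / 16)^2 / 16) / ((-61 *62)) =12888961/5748640 = 2.24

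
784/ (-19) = -784/19 = -41.26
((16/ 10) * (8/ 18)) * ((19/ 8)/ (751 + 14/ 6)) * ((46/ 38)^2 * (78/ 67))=13754/3596225 = 0.00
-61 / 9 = -6.78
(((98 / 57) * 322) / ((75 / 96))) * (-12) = -4039168/475 = -8503.51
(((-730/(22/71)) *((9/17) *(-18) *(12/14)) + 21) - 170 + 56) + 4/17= 25067951/1309 = 19150.46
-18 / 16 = -9/8 = -1.12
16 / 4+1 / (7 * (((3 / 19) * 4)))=355/84 = 4.23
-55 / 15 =-11/3 = -3.67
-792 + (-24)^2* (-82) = -48024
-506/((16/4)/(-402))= 50853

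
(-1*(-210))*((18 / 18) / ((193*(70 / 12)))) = 0.19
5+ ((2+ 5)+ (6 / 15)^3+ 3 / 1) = 1883/125 = 15.06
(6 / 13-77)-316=-5103/13 = -392.54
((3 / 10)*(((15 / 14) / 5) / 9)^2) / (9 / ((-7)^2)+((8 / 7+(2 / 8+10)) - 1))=1/62190 = 0.00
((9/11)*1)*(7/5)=63/55 = 1.15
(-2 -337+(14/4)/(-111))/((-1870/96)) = 120424/6919 = 17.40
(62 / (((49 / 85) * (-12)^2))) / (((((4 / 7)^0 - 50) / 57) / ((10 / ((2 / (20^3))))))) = -250325000/7203 = -34752.88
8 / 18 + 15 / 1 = 139/9 = 15.44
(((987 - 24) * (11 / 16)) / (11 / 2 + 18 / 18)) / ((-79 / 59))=-624987/8216 = -76.07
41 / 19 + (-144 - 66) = -3949/19 = -207.84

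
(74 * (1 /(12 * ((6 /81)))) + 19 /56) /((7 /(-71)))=-332351/392 = -847.83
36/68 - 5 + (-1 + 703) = 11858/17 = 697.53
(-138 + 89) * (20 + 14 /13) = -13426/13 = -1032.77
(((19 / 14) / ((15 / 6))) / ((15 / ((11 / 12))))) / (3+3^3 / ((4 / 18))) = 209/784350 = 0.00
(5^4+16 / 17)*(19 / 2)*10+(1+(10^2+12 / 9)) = 3037904/51 = 59566.75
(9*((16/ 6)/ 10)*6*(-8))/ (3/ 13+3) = -1248/35 = -35.66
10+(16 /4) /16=41/4 = 10.25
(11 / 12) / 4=11/48 = 0.23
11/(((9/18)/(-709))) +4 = -15594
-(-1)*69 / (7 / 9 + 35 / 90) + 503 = 562.14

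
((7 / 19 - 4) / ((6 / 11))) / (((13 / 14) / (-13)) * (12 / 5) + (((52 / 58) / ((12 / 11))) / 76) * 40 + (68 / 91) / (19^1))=-10015005/451942 = -22.16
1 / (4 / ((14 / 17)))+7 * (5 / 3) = 1211/102 = 11.87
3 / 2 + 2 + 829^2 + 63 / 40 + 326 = 27502883/40 = 687572.08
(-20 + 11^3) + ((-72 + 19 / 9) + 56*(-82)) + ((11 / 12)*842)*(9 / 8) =-357491/144 = -2482.58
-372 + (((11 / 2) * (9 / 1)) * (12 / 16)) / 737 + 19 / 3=-587911/1608 = -365.62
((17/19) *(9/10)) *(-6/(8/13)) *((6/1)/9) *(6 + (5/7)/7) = -31.94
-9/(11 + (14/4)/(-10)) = -0.85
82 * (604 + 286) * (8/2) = 291920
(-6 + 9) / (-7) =-3/7 = -0.43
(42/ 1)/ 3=14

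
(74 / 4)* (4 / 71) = 1.04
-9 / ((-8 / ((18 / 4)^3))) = 6561/64 = 102.52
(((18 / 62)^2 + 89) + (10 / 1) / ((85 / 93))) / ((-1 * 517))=-148556/767839 = -0.19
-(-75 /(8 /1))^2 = -5625/64 = -87.89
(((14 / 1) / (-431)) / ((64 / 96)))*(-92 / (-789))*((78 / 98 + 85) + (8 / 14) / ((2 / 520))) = -1056528/793471 = -1.33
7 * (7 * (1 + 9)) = 490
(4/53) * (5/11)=20/583 = 0.03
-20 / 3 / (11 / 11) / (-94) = 10/141 = 0.07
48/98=24/49 = 0.49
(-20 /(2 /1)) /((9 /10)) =-100/9 = -11.11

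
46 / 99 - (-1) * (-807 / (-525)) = 34681/17325 = 2.00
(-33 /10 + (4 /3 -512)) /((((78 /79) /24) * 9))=-2436202/1755 = -1388.15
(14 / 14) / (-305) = -1/305 = 0.00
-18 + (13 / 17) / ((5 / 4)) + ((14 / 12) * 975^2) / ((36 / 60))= 314231419/170 = 1848420.11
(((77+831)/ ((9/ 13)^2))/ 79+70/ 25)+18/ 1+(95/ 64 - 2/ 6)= 94053349/2047680 = 45.93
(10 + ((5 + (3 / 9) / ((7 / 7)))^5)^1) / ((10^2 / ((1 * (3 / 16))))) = 525503/64800 = 8.11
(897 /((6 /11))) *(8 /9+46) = 693979/9 = 77108.78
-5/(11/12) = -5.45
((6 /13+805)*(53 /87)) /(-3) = -554963/3393 = -163.56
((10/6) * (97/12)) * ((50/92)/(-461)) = -12125/763416 = -0.02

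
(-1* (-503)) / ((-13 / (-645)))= 324435/13 = 24956.54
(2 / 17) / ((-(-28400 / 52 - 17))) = 26/124457 = 0.00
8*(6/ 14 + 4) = 248/7 = 35.43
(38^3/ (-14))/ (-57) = 1444/21 = 68.76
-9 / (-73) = 9/73 = 0.12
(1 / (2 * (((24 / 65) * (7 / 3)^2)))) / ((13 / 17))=255/784 = 0.33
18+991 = 1009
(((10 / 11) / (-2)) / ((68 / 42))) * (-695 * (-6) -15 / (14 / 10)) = -436725/374 = -1167.71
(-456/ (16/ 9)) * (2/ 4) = -128.25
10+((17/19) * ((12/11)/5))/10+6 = 83702/5225 = 16.02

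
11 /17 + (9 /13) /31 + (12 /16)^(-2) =150890/61659 = 2.45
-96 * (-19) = 1824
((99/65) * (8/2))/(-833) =-396/54145 = -0.01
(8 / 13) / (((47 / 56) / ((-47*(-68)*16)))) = 487424/13 = 37494.15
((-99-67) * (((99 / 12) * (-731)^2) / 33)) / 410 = -44351963/820 = -54087.76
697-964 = -267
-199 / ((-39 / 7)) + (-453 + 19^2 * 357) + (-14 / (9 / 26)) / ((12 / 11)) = 45076348/351 = 128422.64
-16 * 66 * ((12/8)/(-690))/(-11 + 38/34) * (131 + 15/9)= -74426/2415 = -30.82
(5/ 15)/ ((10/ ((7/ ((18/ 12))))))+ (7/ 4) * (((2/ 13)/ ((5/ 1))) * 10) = 406/585 = 0.69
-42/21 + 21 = 19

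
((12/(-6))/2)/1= -1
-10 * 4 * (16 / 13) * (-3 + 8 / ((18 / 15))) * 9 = -21120/13 = -1624.62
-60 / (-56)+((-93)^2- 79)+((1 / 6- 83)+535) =189488/21 = 9023.24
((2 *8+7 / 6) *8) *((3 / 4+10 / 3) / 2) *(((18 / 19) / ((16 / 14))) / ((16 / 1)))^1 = 35329/2432 = 14.53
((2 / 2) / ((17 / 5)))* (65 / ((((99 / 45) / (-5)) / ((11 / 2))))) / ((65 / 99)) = -12375/34 = -363.97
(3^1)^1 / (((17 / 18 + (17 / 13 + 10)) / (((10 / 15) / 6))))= 78/2867 = 0.03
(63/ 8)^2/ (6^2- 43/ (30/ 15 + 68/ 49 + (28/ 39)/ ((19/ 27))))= 105873075/44805472 = 2.36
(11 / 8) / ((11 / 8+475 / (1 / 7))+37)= 11/26907 = 0.00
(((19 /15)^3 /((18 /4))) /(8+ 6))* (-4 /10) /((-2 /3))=6859/354375 = 0.02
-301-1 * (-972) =671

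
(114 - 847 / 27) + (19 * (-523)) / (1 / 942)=-252735427/27 = -9360571.37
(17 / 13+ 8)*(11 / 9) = 1331/117 = 11.38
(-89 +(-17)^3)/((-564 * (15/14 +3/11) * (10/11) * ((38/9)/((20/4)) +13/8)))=1210484/411861 = 2.94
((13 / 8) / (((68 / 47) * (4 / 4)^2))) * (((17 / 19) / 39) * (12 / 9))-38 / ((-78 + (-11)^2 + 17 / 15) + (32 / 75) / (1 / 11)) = -1863343/2504808 = -0.74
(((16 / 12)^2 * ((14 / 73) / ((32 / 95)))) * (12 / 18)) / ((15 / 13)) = 0.58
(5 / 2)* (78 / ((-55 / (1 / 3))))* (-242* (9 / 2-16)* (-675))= 2220075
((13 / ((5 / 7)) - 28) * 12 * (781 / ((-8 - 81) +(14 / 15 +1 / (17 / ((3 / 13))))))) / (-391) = -407043/152582 = -2.67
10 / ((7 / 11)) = 110/7 = 15.71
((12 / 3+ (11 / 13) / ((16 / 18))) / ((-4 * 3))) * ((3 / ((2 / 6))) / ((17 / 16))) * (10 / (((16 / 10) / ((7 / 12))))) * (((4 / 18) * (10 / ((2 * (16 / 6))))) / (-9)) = 450625/763776 = 0.59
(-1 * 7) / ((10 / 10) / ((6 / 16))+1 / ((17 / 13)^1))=-51/25 = -2.04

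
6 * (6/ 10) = 18/5 = 3.60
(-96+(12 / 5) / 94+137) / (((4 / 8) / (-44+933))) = 17141698/235 = 72943.40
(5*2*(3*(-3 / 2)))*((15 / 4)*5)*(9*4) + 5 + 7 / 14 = -60739/2 = -30369.50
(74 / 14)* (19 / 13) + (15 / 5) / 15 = 3606/455 = 7.93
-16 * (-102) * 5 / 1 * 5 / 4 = 10200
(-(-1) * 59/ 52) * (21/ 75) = 413/1300 = 0.32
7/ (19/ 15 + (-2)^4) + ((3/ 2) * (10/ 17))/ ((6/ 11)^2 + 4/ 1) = 39951/65416 = 0.61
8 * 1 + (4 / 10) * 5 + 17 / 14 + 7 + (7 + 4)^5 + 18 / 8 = 4510001/28 = 161071.46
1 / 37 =0.03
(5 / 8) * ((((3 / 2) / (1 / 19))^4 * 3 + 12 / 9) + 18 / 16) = 475020635/384 = 1237032.90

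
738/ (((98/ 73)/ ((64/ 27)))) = 191552/147 = 1303.07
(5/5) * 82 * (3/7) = 246/7 = 35.14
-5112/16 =-639/2 = -319.50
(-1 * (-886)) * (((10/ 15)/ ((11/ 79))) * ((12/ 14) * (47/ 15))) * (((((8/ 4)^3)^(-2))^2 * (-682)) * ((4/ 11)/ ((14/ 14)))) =-50990629/73920 = -689.81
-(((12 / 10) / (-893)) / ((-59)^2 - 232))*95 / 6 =1/152703 = 0.00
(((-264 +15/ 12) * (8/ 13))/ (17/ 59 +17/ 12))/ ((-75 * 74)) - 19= -275521289/14514175 = -18.98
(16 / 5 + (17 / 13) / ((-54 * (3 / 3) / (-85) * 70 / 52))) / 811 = 4469/766395 = 0.01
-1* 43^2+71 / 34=-62795/34 = -1846.91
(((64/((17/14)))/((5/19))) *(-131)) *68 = -8920576/5 = -1784115.20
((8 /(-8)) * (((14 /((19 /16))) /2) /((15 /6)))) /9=-224/855 = -0.26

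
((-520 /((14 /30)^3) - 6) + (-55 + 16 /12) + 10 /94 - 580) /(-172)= 139193027/4159218 = 33.47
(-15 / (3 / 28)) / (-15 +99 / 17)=595/39 = 15.26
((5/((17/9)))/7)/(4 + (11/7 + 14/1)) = 45/2329 = 0.02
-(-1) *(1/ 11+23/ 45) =0.60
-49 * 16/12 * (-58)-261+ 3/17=3528.51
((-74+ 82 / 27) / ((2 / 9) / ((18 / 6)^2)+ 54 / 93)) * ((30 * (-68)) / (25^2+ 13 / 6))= 27262764/71497 = 381.31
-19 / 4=-4.75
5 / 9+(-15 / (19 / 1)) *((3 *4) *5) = -8005/171 = -46.81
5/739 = 0.01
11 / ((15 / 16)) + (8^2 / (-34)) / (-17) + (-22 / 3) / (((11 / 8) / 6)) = -20.16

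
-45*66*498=-1479060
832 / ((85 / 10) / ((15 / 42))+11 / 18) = 5760/169 = 34.08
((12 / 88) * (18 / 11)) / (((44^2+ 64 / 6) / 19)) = 1539/706640 = 0.00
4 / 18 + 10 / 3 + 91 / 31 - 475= -130714/279 = -468.51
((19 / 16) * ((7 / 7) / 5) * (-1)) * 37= -703/80 = -8.79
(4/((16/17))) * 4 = 17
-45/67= -0.67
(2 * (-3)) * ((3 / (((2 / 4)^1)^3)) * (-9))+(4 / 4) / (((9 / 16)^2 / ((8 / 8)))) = 1299.16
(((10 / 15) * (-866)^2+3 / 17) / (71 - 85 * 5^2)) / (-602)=25498513/63061908 = 0.40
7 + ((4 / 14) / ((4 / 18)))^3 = 3130/343 = 9.13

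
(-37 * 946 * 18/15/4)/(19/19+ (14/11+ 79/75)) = -8662995/2744 = -3157.07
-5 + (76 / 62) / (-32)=-2499/496 = -5.04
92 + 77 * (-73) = -5529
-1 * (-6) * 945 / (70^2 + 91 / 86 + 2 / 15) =1.16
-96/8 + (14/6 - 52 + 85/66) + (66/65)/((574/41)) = -1810997/30030 = -60.31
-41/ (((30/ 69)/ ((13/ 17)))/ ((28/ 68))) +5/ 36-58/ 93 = -48665399/1612620 = -30.18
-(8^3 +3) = -515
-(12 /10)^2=-1.44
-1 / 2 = -0.50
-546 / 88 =-273/44 = -6.20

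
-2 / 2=-1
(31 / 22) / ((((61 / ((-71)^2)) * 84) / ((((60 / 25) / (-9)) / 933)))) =-156271/394407090 = 0.00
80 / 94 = 40/47 = 0.85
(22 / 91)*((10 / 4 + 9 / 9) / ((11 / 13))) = 1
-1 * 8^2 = -64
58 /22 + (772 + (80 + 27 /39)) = 122312/143 = 855.33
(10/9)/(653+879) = 5/6894 = 0.00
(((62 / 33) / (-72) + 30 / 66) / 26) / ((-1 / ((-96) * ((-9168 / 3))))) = -6222016/1287 = -4834.51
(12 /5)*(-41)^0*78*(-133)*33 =-4108104/5 = -821620.80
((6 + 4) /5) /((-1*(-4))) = 0.50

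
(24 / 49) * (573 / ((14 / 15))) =103140/343 = 300.70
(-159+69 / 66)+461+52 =7811/22 = 355.05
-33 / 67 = -0.49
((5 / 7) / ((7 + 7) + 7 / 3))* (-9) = -135/343 = -0.39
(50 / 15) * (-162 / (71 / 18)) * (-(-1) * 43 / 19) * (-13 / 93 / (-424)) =-226395/2216407 = -0.10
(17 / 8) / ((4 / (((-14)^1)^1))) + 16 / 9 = -815/144 = -5.66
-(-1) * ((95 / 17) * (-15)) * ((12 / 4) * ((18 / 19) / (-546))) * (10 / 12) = 1125/3094 = 0.36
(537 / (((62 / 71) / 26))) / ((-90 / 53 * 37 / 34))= -148860517/17205 = -8652.17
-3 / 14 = -0.21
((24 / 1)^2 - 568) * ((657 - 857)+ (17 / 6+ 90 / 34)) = -79364/51 = -1556.16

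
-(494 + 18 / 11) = -5452/11 = -495.64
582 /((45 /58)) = 11252/15 = 750.13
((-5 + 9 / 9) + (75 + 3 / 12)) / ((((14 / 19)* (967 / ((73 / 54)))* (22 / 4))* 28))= 131765/150109344 = 0.00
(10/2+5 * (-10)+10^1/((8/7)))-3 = -157/4 = -39.25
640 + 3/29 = 18563/29 = 640.10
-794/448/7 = -397/1568 = -0.25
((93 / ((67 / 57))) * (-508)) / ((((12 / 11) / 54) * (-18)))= 7405497/67 = 110529.81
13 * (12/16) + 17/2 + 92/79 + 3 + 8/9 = 66275/2844 = 23.30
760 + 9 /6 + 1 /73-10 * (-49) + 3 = 183159/146 = 1254.51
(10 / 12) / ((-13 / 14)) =-35/39 = -0.90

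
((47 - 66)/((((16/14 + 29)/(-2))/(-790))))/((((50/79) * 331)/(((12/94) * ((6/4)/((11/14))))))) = -209173356/180538985 = -1.16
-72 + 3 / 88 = -6333/88 = -71.97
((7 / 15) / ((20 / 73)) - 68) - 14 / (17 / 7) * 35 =-1367113/5100 = -268.06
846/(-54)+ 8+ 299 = 874/3 = 291.33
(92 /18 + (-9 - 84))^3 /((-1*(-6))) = -494913671/4374 = -113148.99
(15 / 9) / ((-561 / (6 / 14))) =-5/3927 = 0.00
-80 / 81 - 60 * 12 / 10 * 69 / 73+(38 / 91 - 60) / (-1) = -5090282/538083 = -9.46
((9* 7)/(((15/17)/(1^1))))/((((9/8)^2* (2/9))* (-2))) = -1904/15 = -126.93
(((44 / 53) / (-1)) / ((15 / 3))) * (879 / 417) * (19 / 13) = -244948/478855 = -0.51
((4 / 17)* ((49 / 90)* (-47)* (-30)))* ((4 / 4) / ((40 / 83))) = 191149/510 = 374.80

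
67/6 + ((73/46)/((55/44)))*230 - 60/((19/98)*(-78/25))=402.36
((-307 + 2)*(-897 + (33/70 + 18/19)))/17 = 72658503/4522 = 16067.78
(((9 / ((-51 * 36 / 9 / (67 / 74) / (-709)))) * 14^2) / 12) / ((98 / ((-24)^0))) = 47503/10064 = 4.72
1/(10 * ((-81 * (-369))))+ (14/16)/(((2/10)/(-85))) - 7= -378.87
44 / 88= 1/2 = 0.50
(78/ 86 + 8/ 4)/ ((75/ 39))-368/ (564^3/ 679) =728165929/482154012 = 1.51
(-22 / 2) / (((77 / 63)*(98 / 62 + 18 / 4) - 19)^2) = -3425004/41667025 = -0.08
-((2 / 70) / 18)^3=-1/250047000 = 0.00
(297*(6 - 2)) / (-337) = -1188/337 = -3.53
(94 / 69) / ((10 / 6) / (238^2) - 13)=-5324536/50809553 = -0.10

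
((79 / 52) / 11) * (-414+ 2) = -8137/143 = -56.90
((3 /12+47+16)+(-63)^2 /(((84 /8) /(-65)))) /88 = -98027/352 = -278.49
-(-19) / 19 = 1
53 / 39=1.36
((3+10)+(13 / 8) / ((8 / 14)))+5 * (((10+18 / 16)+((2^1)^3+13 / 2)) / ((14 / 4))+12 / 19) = 236671/4256 = 55.61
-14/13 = -1.08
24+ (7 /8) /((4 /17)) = 887/32 = 27.72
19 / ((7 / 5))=95/7 = 13.57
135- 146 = -11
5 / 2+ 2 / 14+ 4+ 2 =121/14 = 8.64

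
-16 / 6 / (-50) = 0.05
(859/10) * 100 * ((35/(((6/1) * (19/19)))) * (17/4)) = 212960.42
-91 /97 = -0.94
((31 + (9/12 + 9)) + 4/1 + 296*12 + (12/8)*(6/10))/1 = 71953/20 = 3597.65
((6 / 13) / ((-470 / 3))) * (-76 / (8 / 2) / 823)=171/2514265 = 0.00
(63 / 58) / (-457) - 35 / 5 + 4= -79581/26506 = -3.00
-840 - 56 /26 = -10948/13 = -842.15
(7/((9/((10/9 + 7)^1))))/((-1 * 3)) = -511/243 = -2.10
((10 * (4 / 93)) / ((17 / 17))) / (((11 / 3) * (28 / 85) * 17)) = 50/2387 = 0.02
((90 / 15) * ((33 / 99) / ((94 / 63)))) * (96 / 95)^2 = 580608/424175 = 1.37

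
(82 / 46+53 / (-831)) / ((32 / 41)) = 336733/152904 = 2.20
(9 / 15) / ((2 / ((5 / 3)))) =1/2 = 0.50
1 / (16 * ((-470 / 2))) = -1/3760 = 0.00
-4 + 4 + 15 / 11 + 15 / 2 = 195/22 = 8.86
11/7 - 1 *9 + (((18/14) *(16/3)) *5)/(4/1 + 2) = -12/7 = -1.71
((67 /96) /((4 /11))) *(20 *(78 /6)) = 47905/96 = 499.01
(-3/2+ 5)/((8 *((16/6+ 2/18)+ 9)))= 63/1696 = 0.04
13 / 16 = 0.81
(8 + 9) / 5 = 17/5 = 3.40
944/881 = 1.07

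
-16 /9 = -1.78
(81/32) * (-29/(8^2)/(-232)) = 81/16384 = 0.00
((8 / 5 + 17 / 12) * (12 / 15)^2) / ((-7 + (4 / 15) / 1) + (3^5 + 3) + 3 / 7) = 1267/157300 = 0.01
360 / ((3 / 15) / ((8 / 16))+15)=23.38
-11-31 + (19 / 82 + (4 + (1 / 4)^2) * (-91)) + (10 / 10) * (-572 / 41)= -279067/656 = -425.41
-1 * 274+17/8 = -2175/8 = -271.88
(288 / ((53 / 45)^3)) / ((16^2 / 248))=25423875/148877 = 170.77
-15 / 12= -5/4 = -1.25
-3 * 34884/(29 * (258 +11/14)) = -1465128/105067 = -13.94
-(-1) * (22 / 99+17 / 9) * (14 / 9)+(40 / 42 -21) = -9505/567 = -16.76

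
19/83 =0.23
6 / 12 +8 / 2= 9/2 = 4.50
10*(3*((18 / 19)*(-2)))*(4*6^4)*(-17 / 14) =47589120/133 = 357812.93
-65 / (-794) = 65/794 = 0.08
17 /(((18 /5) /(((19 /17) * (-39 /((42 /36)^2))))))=-7410/49 = -151.22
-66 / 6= -11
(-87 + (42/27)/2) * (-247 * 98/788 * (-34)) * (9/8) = -19957847/197 = -101308.87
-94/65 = -1.45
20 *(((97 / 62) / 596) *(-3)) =-1455/9238 = -0.16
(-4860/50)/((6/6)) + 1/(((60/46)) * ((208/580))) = -148297/1560 = -95.06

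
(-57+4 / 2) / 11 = -5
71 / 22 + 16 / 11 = 4.68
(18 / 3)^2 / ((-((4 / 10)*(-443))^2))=-225/196249 = 0.00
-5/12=-0.42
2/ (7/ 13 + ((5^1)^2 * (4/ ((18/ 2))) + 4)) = 234/1831 = 0.13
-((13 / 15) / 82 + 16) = -16.01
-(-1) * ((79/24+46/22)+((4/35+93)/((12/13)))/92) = 6.48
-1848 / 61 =-30.30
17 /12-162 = -1927/12 = -160.58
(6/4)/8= 3/16 = 0.19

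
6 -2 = 4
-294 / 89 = -3.30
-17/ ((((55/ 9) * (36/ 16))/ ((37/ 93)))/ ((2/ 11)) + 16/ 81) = -407592/4562201 = -0.09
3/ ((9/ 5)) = 5/3 = 1.67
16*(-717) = -11472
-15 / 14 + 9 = 111/14 = 7.93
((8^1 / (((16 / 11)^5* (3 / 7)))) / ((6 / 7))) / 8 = 7891499/18874368 = 0.42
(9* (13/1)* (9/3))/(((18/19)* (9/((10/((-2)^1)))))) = -205.83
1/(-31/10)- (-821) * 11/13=279831/403 = 694.37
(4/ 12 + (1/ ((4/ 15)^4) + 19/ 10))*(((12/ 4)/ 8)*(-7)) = -5375657/10240 = -524.97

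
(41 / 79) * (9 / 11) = 369/869 = 0.42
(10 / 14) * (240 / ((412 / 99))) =29700/721 = 41.19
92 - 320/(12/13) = -764/3 = -254.67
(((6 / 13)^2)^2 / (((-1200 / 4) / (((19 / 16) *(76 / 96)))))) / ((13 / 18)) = -29241/148517200 = 0.00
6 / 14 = 3/7 = 0.43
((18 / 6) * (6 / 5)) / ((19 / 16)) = 288/95 = 3.03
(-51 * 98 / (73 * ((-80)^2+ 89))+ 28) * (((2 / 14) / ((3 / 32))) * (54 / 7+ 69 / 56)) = 60249592/157899 = 381.57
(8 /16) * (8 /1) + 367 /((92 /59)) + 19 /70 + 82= 1035649/3220 = 321.63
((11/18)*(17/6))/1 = 187/108 = 1.73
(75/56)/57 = 0.02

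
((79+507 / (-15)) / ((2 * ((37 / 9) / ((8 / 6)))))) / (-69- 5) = -678/6845 = -0.10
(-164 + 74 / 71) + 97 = -4683/71 = -65.96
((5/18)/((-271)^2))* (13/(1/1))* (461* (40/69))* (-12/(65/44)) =-1622720/15202287 = -0.11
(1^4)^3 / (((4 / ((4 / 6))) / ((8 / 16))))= 1/12 = 0.08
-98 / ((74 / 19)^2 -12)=-17689/572 = -30.92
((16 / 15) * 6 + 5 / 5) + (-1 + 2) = 42/5 = 8.40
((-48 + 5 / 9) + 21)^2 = 56644/81 = 699.31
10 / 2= 5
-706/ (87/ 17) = -12002/87 = -137.95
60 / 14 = 30/7 = 4.29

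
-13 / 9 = -1.44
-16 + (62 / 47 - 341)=-16717/47 = -355.68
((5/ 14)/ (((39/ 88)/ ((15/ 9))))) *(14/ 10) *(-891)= -21780/13 = -1675.38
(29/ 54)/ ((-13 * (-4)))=29/2808 = 0.01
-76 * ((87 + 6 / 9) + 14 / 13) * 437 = -2947352.10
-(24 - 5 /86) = -2059/86 = -23.94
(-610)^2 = 372100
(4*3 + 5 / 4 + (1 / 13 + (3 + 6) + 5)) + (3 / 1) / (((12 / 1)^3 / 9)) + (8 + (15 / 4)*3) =46.59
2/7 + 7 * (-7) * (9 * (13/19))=-40093/133 = -301.45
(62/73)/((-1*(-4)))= 31/146 = 0.21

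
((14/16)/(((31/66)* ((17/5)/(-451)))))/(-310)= 104181/130696 = 0.80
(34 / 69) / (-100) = -17/3450 = 0.00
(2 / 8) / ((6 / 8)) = 1/3 = 0.33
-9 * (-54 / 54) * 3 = 27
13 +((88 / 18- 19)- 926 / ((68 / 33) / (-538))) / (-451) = -523.04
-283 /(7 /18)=-5094/7 = -727.71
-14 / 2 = -7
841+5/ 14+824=23315/14 = 1665.36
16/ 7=2.29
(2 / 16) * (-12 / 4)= -3/8 = -0.38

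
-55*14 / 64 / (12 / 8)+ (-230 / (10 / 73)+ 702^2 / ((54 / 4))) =1671215/48 = 34816.98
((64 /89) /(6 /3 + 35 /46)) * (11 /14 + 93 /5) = 1997504/395605 = 5.05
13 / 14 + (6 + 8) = 209/14 = 14.93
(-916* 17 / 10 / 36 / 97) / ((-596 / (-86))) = -167399/2601540 = -0.06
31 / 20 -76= -1489/20 = -74.45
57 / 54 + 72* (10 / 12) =61.06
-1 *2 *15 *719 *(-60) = 1294200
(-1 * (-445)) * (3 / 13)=1335/13 = 102.69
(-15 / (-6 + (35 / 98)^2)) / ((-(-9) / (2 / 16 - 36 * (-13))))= 917525/6906 = 132.86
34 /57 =0.60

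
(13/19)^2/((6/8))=676/1083 = 0.62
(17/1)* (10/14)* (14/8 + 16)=6035/28 = 215.54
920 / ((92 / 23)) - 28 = 202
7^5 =16807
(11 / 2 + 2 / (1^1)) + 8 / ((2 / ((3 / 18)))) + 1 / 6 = 25/3 = 8.33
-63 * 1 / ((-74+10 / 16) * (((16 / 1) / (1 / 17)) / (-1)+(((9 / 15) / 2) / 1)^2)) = -50400/15961117 = 0.00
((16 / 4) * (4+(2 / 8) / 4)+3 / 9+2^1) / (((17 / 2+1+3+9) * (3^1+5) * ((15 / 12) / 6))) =223/430 = 0.52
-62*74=-4588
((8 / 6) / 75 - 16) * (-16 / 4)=14384/225 = 63.93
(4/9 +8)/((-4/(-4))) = 76/9 = 8.44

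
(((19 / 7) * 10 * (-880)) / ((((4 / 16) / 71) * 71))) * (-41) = 27420800/7 = 3917257.14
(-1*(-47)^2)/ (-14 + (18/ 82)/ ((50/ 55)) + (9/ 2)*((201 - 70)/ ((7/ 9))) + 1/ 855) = -2.97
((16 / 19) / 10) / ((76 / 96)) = 192/1805 = 0.11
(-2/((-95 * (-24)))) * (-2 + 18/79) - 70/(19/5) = -82943/4503 = -18.42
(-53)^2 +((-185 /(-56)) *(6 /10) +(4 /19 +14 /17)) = 50863749/18088 = 2812.02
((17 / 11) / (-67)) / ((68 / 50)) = -25/1474 = -0.02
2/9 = 0.22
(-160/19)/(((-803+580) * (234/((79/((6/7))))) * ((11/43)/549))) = 58020760/1817673 = 31.92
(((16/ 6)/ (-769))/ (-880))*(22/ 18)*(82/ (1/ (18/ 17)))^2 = 40344/1111205 = 0.04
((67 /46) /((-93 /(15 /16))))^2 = 112225/520569856 = 0.00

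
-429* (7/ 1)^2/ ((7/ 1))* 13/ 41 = -39039/41 = -952.17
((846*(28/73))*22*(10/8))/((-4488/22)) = -54285/1241 = -43.74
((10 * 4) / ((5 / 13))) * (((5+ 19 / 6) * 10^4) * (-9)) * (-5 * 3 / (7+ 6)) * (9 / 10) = 79380000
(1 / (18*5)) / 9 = 1/810 = 0.00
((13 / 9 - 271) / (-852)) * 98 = 31.01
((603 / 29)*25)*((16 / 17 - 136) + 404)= 68922900/493 = 139803.04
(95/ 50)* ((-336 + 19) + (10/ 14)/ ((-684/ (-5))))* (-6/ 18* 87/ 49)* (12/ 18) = 44015359/185220 = 237.64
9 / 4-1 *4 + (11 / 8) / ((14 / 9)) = -0.87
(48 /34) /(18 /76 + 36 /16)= 608/1071 = 0.57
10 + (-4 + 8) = 14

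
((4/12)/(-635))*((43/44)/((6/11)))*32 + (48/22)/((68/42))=1408016/1068705 = 1.32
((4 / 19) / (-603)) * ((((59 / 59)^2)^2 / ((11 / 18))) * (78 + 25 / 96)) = -683/15276 = -0.04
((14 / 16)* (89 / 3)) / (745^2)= 623/13320600 = 0.00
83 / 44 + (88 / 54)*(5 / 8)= 3451/1188 = 2.90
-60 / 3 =-20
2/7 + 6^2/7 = 38/7 = 5.43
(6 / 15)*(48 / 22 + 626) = 2764/11 = 251.27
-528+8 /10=-2636/5 = -527.20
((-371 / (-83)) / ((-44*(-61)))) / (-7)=-53/222772 = 0.00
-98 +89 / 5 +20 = -301/5 = -60.20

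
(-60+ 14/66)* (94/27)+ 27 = -161405/891 = -181.15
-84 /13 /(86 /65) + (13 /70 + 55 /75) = -35801/9030 = -3.96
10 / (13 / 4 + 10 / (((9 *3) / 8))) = 1080/671 = 1.61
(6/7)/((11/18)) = 108/77 = 1.40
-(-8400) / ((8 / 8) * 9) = 2800/3 = 933.33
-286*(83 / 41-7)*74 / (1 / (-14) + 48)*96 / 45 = 58612736/12505 = 4687.14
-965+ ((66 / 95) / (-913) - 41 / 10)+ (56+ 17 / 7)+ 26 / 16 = -909.05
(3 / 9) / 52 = 1/156 = 0.01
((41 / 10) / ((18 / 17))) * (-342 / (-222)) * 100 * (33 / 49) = 401.75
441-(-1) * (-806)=-365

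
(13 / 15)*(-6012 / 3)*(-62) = 538408/5 = 107681.60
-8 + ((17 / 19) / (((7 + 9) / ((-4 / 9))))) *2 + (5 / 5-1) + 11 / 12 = -4879/684 = -7.13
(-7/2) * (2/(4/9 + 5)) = -9/7 = -1.29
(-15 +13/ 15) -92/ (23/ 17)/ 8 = -679/30 = -22.63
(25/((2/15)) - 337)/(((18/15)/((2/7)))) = -1495/42 = -35.60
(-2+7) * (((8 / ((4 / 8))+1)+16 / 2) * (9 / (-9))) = -125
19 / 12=1.58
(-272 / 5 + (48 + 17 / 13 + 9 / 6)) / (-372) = 467/48360 = 0.01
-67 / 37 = -1.81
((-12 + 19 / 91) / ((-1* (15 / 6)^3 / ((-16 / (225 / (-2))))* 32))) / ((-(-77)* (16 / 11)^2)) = 11803/573300000 = 0.00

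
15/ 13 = 1.15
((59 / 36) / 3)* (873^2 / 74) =1665393/296 = 5626.33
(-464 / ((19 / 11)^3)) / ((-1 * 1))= 617584/6859 = 90.04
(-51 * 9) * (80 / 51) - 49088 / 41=-78608/41 = -1917.27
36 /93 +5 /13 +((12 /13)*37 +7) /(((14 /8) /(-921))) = -61096963/2821 = -21657.91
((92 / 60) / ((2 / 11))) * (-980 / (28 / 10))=-8855/3 = -2951.67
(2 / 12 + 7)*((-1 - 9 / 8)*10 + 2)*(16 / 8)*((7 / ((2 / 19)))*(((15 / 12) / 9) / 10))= -440363/1728 = -254.84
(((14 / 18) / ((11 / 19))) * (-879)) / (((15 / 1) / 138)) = -1792574/165 = -10864.08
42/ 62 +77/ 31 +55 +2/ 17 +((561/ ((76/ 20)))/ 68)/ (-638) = 135374999/2323016 = 58.28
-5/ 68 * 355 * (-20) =8875/17 = 522.06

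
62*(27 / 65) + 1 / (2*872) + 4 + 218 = 28085441/113360 = 247.75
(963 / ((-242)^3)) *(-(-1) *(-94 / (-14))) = -45261/99207416 = 0.00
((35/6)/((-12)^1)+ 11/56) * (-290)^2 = -1534825/63 = -24362.30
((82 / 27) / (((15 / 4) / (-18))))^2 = 430336/2025 = 212.51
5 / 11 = 0.45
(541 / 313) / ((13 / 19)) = 10279/4069 = 2.53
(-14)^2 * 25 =4900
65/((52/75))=375/4 = 93.75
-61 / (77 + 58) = -61/135 = -0.45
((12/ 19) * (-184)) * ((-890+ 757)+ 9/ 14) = 2045712/133 = 15381.29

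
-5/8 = -0.62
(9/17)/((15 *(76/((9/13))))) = 27/83980 = 0.00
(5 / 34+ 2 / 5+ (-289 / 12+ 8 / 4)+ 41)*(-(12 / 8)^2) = -59559/1360 = -43.79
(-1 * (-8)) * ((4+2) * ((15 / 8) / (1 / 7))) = 630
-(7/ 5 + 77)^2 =-153664/25 = -6146.56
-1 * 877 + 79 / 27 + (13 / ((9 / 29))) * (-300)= -362900/27 = -13440.74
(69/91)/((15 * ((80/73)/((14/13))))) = 1679/33800 = 0.05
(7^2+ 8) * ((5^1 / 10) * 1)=57/2 = 28.50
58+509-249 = 318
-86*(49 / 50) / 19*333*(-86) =60340266/475 = 127032.14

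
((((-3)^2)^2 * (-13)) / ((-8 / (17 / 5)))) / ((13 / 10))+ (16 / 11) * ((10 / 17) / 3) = 773137/2244 = 344.54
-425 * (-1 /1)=425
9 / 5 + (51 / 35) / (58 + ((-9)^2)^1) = 8808/4865 = 1.81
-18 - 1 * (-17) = -1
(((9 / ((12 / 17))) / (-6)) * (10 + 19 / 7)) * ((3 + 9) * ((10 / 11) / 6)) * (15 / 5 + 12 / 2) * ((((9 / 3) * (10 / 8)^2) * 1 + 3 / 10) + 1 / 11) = -60854373/27104 = -2245.22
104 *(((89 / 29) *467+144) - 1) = 4753840/29 = 163925.52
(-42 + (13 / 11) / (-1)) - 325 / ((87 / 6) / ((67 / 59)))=-68.63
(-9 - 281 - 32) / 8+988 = 3791/4 = 947.75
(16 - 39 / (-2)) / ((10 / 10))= 71/2 = 35.50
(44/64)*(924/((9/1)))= 847/12 = 70.58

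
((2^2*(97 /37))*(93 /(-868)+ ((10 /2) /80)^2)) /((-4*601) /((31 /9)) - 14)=3007/1977472 = 0.00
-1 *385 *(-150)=57750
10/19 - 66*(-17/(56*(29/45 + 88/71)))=35740825/3202108 = 11.16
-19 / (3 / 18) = -114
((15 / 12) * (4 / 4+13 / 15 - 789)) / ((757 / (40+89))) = -507701/3028 = -167.67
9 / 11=0.82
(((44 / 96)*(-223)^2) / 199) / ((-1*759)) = -49729/329544 = -0.15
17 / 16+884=14161/16 = 885.06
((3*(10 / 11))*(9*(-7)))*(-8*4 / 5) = 12096/11 = 1099.64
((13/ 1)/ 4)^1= 13/4 = 3.25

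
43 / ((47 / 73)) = 3139/47 = 66.79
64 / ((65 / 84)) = 5376/65 = 82.71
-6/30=-1/5 = -0.20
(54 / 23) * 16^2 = 13824/23 = 601.04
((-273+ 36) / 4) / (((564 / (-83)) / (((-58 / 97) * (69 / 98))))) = -13120557/3574256 = -3.67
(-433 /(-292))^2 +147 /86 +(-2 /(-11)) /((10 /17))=850419189/201649360 = 4.22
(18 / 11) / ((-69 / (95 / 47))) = -0.05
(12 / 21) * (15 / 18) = 10/21 = 0.48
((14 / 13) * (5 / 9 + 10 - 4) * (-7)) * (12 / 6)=-11564/117 = -98.84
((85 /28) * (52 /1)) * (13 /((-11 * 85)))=-169/77 = -2.19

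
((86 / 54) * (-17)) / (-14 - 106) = 731/3240 = 0.23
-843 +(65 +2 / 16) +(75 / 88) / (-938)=-64208989/82544 = -777.88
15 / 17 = 0.88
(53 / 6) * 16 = 424/3 = 141.33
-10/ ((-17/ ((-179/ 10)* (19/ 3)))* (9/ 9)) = -3401/51 = -66.69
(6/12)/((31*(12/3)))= 1/248 = 0.00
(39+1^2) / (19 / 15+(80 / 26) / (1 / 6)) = 2.03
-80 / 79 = -1.01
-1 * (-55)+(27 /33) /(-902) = 545701/9922 = 55.00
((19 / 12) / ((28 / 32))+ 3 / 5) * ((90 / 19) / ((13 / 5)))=7590/1729 = 4.39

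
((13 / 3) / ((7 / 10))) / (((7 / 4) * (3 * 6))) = 260/1323 = 0.20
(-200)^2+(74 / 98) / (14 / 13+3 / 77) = 312765291/7819 = 40000.68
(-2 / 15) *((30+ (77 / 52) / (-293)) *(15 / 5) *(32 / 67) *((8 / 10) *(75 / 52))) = -21936144/3317639 = -6.61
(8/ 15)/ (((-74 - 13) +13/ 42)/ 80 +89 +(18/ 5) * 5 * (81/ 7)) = 256/142177 = 0.00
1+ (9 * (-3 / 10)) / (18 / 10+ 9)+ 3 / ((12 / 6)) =9/4 = 2.25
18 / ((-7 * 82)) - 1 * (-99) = 98.97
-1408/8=-176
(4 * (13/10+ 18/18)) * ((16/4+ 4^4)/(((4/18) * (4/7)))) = 18837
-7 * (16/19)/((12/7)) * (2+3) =-980/57 = -17.19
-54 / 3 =-18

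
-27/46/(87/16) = -72/667 = -0.11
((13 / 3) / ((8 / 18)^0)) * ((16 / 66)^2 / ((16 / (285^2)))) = 469300/363 = 1292.84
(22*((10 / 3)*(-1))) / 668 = -55/501 = -0.11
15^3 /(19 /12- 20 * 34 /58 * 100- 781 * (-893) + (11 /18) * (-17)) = 3523500/726886859 = 0.00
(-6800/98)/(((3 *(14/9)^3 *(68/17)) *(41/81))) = -8365275/2756348 = -3.03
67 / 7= 9.57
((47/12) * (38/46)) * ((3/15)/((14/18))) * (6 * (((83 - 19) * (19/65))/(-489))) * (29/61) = -47236128/520267475 = -0.09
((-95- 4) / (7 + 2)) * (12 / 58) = -66/29 = -2.28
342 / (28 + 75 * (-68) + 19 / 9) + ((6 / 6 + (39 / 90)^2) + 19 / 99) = 197591437/150575700 = 1.31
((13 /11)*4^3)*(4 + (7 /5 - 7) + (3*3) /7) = -23.77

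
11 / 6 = 1.83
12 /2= 6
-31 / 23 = -1.35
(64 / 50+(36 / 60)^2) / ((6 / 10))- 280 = -4159/15 = -277.27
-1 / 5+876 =4379/5 = 875.80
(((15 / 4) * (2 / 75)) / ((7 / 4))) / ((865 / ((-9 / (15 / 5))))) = -6/30275 = 0.00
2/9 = 0.22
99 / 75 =33/25 = 1.32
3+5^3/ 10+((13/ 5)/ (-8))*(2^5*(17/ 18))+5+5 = 1411/90 = 15.68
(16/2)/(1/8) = 64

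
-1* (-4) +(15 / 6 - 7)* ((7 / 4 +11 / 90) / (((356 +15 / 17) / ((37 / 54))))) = 52206907/13104720 = 3.98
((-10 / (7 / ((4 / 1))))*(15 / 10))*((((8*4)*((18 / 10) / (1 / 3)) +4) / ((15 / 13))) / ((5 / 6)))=-275808/175 = -1576.05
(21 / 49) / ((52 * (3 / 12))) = 3/91 = 0.03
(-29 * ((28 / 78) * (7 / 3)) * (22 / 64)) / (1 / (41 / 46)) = -7.44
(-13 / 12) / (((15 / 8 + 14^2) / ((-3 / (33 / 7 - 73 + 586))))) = 91/2868396 = 0.00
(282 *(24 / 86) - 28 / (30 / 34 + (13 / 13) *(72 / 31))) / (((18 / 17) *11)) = 43189078/7190073 = 6.01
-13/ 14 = -0.93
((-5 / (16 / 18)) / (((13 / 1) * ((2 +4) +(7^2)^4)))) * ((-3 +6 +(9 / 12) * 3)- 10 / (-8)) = -45/92236912 = 0.00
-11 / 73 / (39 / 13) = -0.05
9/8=1.12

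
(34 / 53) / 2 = 17/53 = 0.32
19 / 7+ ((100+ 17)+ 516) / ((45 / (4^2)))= 23917/105 = 227.78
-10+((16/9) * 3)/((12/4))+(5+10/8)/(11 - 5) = -517/72 = -7.18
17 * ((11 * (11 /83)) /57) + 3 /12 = 12959/18924 = 0.68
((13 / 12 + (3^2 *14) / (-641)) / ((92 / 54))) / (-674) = -61389/79494256 = 0.00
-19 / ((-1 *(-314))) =-19/314 = -0.06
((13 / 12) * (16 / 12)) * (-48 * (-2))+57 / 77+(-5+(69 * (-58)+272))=-830582/231 = -3595.59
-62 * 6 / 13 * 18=-6696/13 = -515.08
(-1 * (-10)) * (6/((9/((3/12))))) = 5/3 = 1.67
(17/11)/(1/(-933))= -15861/11 = -1441.91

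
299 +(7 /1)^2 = 348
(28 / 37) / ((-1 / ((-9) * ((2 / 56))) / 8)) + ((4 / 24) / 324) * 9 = 15589/7992 = 1.95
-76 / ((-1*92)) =19/23 = 0.83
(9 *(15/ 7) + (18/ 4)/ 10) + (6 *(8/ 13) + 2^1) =46279/1820 = 25.43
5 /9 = 0.56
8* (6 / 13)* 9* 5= 2160/13 = 166.15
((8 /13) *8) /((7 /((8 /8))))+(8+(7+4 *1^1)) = 1793/91 = 19.70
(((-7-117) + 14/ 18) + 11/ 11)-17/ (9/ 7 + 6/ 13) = -131.95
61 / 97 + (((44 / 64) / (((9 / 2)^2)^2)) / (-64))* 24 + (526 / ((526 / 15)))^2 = 382916389/1697112 = 225.63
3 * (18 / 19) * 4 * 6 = 1296/19 = 68.21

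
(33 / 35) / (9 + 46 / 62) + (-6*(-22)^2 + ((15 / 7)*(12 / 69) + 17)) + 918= -478569461/243110 = -1968.53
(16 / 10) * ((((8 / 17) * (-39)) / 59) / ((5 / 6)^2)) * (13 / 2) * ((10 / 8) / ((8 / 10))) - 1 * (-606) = 3002586/5015 = 598.72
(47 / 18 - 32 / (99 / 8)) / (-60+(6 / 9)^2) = -5/11792 = 0.00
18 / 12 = 3/2 = 1.50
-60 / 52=-15/13 = -1.15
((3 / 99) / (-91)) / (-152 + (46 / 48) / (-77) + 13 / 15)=40/18155631 = 0.00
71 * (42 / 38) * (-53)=-79023/19 = -4159.11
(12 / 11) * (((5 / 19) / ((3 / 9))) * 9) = 7.75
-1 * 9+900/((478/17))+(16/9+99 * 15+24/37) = 120210974/79587 = 1510.43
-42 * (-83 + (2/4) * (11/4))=13713/4 = 3428.25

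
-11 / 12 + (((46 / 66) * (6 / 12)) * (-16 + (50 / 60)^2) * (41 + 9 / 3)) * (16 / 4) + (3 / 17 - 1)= -1726723/1836 = -940.48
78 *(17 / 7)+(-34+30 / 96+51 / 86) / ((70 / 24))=178.08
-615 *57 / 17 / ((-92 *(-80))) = -7011/25024 = -0.28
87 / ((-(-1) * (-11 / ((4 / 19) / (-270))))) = 58/9405 = 0.01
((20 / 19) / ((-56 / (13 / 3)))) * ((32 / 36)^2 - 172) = 450710/32319 = 13.95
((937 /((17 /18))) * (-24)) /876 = -27.18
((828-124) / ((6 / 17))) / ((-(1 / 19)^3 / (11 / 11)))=-41044256/3 = -13681418.67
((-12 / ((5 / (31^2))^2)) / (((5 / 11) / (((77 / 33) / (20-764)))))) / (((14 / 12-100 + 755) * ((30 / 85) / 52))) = 32706674/47625 = 686.75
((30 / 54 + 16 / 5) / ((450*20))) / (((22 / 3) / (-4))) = -169/742500 = 0.00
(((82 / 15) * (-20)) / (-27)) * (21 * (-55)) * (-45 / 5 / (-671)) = -11480/183 = -62.73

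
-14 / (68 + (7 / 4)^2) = -0.20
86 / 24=43/12 = 3.58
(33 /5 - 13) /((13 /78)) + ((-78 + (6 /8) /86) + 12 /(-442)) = -116.42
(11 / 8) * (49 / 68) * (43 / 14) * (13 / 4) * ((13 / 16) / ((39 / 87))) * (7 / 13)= 672133/69632 = 9.65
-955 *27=-25785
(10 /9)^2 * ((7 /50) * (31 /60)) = 217/2430 = 0.09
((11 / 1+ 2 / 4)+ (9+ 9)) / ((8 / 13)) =47.94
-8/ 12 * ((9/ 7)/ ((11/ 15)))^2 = -12150/5929 = -2.05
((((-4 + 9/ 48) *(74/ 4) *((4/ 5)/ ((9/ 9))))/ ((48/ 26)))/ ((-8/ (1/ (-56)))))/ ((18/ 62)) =-0.23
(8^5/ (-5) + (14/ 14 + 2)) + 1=-32748/5 = -6549.60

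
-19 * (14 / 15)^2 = -3724/225 = -16.55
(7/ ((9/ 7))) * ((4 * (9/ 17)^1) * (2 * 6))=2352/17 = 138.35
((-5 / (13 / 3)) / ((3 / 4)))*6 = -9.23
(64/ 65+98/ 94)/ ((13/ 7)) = 43351/39715 = 1.09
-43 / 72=-0.60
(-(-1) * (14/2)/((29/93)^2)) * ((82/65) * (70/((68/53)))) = 920919573/185861 = 4954.88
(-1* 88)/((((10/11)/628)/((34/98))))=-5167184/245 = -21090.55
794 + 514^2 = 264990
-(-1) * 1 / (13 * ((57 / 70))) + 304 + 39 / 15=1136303/3705 = 306.69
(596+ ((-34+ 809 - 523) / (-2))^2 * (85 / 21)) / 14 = 32428/7 = 4632.57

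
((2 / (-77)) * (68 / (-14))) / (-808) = -17/108878 = 0.00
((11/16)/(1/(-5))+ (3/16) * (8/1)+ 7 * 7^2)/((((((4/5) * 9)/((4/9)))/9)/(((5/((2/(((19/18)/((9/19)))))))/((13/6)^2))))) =16416475/73008 = 224.86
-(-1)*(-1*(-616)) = 616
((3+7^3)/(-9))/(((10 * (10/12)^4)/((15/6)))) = -12456/625 = -19.93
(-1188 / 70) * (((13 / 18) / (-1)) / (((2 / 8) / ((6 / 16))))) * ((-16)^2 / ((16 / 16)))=164736/35 = 4706.74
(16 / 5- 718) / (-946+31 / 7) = 25018/32955 = 0.76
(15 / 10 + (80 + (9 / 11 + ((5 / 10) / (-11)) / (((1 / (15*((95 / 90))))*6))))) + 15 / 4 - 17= 54607/792 = 68.95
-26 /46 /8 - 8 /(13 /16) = -23721/2392 = -9.92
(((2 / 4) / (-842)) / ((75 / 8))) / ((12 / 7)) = -7/189450 = 0.00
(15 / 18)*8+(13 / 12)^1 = 31/4 = 7.75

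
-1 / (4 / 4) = -1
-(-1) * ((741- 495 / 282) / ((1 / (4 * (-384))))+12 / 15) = -266837572/235 = -1135479.03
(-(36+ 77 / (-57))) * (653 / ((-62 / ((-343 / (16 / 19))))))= -442358525/2976 = -148641.98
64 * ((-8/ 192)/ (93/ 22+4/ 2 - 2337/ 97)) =17072/114375 = 0.15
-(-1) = 1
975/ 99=325/33 = 9.85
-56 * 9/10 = -252/5 = -50.40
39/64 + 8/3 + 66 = 13301/192 = 69.28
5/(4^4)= 5/256 = 0.02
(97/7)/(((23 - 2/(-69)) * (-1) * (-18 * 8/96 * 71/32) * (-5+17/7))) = -71392/1015371 = -0.07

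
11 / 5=2.20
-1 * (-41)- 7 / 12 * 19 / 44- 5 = 18875/528 = 35.75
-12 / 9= -4/3 = -1.33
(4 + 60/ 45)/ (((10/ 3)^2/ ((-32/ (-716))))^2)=1728/20025625 = 0.00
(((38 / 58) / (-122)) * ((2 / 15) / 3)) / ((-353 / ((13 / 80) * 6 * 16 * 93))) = 15314/15611425 = 0.00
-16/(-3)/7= 16/21 = 0.76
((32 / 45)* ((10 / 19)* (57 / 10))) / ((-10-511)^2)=32/4071615 = 0.00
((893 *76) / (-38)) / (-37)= 48.27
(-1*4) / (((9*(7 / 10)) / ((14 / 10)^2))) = -56/45 = -1.24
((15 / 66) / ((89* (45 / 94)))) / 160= 47/1409760 = 0.00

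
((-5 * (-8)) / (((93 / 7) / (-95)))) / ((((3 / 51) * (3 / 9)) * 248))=-58.82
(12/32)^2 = 9/64 = 0.14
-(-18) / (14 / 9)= 81/7 = 11.57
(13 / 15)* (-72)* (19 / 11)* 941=-5578248/55 = -101422.69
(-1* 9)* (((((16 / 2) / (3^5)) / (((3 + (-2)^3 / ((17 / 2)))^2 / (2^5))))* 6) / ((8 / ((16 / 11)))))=-295936/121275 = -2.44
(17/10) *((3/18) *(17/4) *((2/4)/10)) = 289/4800 = 0.06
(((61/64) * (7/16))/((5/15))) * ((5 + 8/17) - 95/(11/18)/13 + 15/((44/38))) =40278483/4978688 = 8.09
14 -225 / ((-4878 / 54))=4469/271 = 16.49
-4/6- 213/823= -2285/2469 = -0.93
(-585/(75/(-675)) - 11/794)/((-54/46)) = -96149177/21438 = -4484.99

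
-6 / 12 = -1/2 = -0.50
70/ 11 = 6.36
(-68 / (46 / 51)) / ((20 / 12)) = -5202/115 = -45.23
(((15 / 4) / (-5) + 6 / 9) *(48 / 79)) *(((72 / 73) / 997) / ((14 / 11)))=-1584/40247893 = 0.00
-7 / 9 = -0.78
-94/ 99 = -0.95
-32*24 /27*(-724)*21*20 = 25948160/3 = 8649386.67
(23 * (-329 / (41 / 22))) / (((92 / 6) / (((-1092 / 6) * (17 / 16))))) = 16795779/328 = 51206.64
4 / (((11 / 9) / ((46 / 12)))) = 138/11 = 12.55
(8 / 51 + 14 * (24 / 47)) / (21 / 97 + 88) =8536/103071 = 0.08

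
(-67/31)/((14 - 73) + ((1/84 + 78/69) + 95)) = -129444/2224529 = -0.06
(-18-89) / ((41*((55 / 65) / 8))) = -11128/451 = -24.67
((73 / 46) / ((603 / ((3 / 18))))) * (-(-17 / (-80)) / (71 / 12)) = -1241/78775920 = 0.00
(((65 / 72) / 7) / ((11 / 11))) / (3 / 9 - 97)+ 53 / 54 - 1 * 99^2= -9800.02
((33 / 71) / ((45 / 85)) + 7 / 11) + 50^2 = 5861048/2343 = 2501.51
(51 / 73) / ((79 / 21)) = 0.19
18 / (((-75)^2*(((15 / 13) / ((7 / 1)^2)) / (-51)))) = -21658/3125 = -6.93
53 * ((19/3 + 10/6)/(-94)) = -4.51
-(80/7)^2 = -6400/49 = -130.61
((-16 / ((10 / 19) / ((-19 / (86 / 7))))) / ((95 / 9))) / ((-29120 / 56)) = -1197/139750 = -0.01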